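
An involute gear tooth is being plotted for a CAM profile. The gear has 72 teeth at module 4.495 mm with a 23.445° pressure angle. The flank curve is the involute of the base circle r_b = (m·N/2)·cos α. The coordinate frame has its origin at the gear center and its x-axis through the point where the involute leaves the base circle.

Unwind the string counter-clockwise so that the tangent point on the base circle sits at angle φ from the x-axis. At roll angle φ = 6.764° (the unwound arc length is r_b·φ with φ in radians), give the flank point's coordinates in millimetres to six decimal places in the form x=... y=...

pitch radius r_p = m·N/2 = 4.495·72/2 = 161.820000
base radius r_b = r_p·cos α = 161.820000·cos 23.445° = 148.460533
roll angle φ = 6.764° = 0.11805407 rad
x = r_b·(cos φ + φ·sin φ) = 148.460533·(0.99303971 + 0.11805407·0.11778005) = 149.491461
y = r_b·(sin φ − φ·cos φ) = 148.460533·(0.11778005 − 0.11805407·0.99303971) = 0.081307

x=149.491461 y=0.081307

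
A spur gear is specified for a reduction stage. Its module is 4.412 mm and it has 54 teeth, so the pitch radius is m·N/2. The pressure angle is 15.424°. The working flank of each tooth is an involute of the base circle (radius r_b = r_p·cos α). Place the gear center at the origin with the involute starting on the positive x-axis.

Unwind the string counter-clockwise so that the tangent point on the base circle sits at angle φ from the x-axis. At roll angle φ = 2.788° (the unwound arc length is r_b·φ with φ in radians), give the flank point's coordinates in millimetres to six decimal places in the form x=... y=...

pitch radius r_p = m·N/2 = 4.412·54/2 = 119.124000
base radius r_b = r_p·cos α = 119.124000·cos 15.424° = 114.833640
roll angle φ = 2.788° = 0.04865978 rad
x = r_b·(cos φ + φ·sin φ) = 114.833640·(0.99881635 + 0.04865978·0.04864058) = 114.969510
y = r_b·(sin φ − φ·cos φ) = 114.833640·(0.04864058 − 0.04865978·0.99881635) = 0.004409

x=114.969510 y=0.004409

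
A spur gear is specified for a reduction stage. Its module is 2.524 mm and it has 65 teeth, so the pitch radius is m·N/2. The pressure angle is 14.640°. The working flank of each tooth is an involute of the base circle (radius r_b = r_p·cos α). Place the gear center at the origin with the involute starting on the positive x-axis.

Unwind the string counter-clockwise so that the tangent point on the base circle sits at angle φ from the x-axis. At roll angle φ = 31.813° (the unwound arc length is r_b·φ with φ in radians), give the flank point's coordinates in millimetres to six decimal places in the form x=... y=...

x=90.673943 y=4.390507

pitch radius r_p = m·N/2 = 2.524·65/2 = 82.030000
base radius r_b = r_p·cos α = 82.030000·cos 14.640° = 79.366728
roll angle φ = 31.813° = 0.55524159 rad
x = r_b·(cos φ + φ·sin φ) = 79.366728·(0.84977311 + 0.55524159·0.52714862) = 90.673943
y = r_b·(sin φ − φ·cos φ) = 79.366728·(0.52714862 − 0.55524159·0.84977311) = 4.390507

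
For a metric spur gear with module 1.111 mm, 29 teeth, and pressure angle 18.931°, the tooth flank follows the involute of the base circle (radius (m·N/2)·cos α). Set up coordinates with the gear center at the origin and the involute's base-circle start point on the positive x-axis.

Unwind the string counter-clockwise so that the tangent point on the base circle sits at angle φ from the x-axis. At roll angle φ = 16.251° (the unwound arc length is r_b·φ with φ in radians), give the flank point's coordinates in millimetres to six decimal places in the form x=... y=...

pitch radius r_p = m·N/2 = 1.111·29/2 = 16.109500
base radius r_b = r_p·cos α = 16.109500·cos 18.931° = 15.238137
roll angle φ = 16.251° = 0.28363346 rad
x = r_b·(cos φ + φ·sin φ) = 15.238137·(0.96004497 + 0.28363346·0.27984577) = 15.838802
y = r_b·(sin φ − φ·cos φ) = 15.238137·(0.27984577 − 0.28363346·0.96004497) = 0.114970

x=15.838802 y=0.114970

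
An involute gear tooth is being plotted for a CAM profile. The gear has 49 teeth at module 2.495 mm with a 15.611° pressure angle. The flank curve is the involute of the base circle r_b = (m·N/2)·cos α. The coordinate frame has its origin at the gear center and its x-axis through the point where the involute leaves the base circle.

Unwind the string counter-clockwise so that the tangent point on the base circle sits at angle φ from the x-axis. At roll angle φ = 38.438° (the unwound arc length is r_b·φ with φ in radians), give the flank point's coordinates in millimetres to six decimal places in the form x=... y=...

pitch radius r_p = m·N/2 = 2.495·49/2 = 61.127500
base radius r_b = r_p·cos α = 61.127500·cos 15.611° = 58.872563
roll angle φ = 38.438° = 0.67086966 rad
x = r_b·(cos φ + φ·sin φ) = 58.872563·(0.78328132 + 0.67086966·0.62166741) = 70.667041
y = r_b·(sin φ − φ·cos φ) = 58.872563·(0.62166741 − 0.67086966·0.78328132) = 5.662818

x=70.667041 y=5.662818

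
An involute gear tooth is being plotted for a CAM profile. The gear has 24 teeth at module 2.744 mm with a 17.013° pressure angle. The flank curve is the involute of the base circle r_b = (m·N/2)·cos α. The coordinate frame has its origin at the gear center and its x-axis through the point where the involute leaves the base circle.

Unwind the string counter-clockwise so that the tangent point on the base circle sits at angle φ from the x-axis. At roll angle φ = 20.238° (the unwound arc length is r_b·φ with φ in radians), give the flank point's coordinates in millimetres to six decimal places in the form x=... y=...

x=33.390401 y=0.456790

pitch radius r_p = m·N/2 = 2.744·24/2 = 32.928000
base radius r_b = r_p·cos α = 32.928000·cos 17.013° = 31.487018
roll angle φ = 20.238° = 0.35321973 rad
x = r_b·(cos φ + φ·sin φ) = 31.487018·(0.93826381 + 0.35321973·0.34592056) = 33.390401
y = r_b·(sin φ − φ·cos φ) = 31.487018·(0.34592056 − 0.35321973·0.93826381) = 0.456790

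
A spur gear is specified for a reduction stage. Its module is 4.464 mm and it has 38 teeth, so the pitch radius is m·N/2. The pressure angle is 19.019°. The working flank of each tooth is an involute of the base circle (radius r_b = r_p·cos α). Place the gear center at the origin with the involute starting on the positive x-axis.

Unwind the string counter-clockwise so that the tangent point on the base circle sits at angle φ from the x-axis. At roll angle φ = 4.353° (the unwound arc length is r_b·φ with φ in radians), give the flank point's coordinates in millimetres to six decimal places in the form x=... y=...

x=80.417028 y=0.011715

pitch radius r_p = m·N/2 = 4.464·38/2 = 84.816000
base radius r_b = r_p·cos α = 84.816000·cos 19.019° = 80.185942
roll angle φ = 4.353° = 0.07597418 rad
x = r_b·(cos φ + φ·sin φ) = 80.185942·(0.99711535 + 0.07597418·0.07590112) = 80.417028
y = r_b·(sin φ − φ·cos φ) = 80.185942·(0.07590112 − 0.07597418·0.99711535) = 0.011715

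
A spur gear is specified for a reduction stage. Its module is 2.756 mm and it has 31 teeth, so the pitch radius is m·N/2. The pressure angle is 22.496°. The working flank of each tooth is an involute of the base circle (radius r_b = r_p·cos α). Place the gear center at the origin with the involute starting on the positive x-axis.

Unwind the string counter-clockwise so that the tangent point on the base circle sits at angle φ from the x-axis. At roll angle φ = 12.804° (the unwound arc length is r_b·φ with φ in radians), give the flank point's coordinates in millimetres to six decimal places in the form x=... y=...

pitch radius r_p = m·N/2 = 2.756·31/2 = 42.718000
base radius r_b = r_p·cos α = 42.718000·cos 22.496° = 39.467427
roll angle φ = 12.804° = 0.22347196 rad
x = r_b·(cos φ + φ·sin φ) = 39.467427·(0.97513388 + 0.22347196·0.22161658) = 40.440653
y = r_b·(sin φ − φ·cos φ) = 39.467427·(0.22161658 − 0.22347196·0.97513388) = 0.146089

x=40.440653 y=0.146089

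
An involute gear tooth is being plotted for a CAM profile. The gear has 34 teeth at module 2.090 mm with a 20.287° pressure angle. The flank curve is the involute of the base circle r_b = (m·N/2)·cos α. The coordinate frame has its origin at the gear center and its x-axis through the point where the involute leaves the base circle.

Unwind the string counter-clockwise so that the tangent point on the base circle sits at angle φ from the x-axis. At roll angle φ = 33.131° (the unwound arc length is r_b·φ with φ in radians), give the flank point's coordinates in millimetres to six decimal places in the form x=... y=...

pitch radius r_p = m·N/2 = 2.090·34/2 = 35.530000
base radius r_b = r_p·cos α = 35.530000·cos 20.287° = 33.325990
roll angle φ = 33.131° = 0.57824503 rad
x = r_b·(cos φ + φ·sin φ) = 33.325990·(0.83742312 + 0.57824503·0.54655513) = 38.440393
y = r_b·(sin φ − φ·cos φ) = 33.325990·(0.54655513 − 0.57824503·0.83742312) = 2.076855

x=38.440393 y=2.076855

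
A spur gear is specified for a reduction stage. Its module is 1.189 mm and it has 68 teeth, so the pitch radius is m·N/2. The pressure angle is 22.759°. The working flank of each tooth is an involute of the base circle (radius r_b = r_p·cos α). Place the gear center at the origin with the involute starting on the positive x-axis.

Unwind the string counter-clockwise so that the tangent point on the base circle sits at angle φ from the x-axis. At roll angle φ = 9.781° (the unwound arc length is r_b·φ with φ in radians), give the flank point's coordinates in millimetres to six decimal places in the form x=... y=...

pitch radius r_p = m·N/2 = 1.189·68/2 = 40.426000
base radius r_b = r_p·cos α = 40.426000·cos 22.759° = 37.278440
roll angle φ = 9.781° = 0.17071065 rad
x = r_b·(cos φ + φ·sin φ) = 37.278440·(0.98546429 + 0.17071065·0.16988272) = 37.817676
y = r_b·(sin φ − φ·cos φ) = 37.278440·(0.16988272 − 0.17071065·0.98546429) = 0.061639

x=37.817676 y=0.061639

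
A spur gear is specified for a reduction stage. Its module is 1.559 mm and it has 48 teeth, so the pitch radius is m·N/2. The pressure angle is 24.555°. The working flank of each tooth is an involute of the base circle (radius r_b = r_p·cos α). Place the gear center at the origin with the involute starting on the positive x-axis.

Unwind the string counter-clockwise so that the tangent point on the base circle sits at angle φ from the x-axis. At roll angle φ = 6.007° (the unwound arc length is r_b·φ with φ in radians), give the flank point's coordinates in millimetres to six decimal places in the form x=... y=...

x=34.218725 y=0.013059

pitch radius r_p = m·N/2 = 1.559·48/2 = 37.416000
base radius r_b = r_p·cos α = 37.416000·cos 24.555° = 34.032201
roll angle φ = 6.007° = 0.10484193 rad
x = r_b·(cos φ + φ·sin φ) = 34.032201·(0.99450912 + 0.10484193·0.10464997) = 34.218725
y = r_b·(sin φ − φ·cos φ) = 34.032201·(0.10464997 − 0.10484193·0.99450912) = 0.013059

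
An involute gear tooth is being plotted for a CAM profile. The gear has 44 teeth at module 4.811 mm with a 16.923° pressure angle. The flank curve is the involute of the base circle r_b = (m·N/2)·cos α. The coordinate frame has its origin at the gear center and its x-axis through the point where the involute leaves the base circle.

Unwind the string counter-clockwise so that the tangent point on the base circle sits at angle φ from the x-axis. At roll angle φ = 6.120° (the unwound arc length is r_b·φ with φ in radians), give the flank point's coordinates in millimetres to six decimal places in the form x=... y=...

x=101.834701 y=0.041087

pitch radius r_p = m·N/2 = 4.811·44/2 = 105.842000
base radius r_b = r_p·cos α = 105.842000·cos 16.923° = 101.258704
roll angle φ = 6.120° = 0.10681415 rad
x = r_b·(cos φ + φ·sin φ) = 101.258704·(0.99430079 + 0.10681415·0.10661115) = 101.834701
y = r_b·(sin φ − φ·cos φ) = 101.258704·(0.10661115 − 0.10681415·0.99430079) = 0.041087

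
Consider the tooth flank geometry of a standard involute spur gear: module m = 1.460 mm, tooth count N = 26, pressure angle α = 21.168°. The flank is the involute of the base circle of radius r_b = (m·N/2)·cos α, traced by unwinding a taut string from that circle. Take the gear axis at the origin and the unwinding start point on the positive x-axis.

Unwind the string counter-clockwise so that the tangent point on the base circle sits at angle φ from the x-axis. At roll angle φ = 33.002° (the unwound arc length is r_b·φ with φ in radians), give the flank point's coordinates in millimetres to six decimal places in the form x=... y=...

x=20.396308 y=1.090463

pitch radius r_p = m·N/2 = 1.460·26/2 = 18.980000
base radius r_b = r_p·cos α = 18.980000·cos 21.168° = 17.699336
roll angle φ = 33.002° = 0.57599356 rad
x = r_b·(cos φ + φ·sin φ) = 17.699336·(0.83865156 + 0.57599356·0.54466831) = 20.396308
y = r_b·(sin φ − φ·cos φ) = 17.699336·(0.54466831 − 0.57599356·0.83865156) = 1.090463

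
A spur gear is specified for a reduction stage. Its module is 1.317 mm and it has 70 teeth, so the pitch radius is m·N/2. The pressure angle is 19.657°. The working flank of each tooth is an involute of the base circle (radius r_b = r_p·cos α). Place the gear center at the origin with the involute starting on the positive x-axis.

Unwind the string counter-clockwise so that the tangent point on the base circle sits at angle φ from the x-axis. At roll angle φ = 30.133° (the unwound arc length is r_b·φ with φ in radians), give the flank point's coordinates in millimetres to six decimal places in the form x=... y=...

pitch radius r_p = m·N/2 = 1.317·70/2 = 46.095000
base radius r_b = r_p·cos α = 46.095000·cos 19.657° = 43.408734
roll angle φ = 30.133° = 0.52592006 rad
x = r_b·(cos φ + φ·sin φ) = 43.408734·(0.86486243 + 0.52592006·0.50200895) = 49.003208
y = r_b·(sin φ − φ·cos φ) = 43.408734·(0.50200895 − 0.52592006·0.86486243) = 2.047175

x=49.003208 y=2.047175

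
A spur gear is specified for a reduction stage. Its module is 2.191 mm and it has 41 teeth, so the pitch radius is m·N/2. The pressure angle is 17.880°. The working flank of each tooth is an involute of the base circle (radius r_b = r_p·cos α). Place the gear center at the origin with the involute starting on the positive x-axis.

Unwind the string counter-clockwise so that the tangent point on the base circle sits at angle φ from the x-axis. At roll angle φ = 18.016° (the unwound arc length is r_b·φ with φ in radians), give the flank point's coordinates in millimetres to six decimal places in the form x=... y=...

x=44.807397 y=0.438615

pitch radius r_p = m·N/2 = 2.191·41/2 = 44.915500
base radius r_b = r_p·cos α = 44.915500·cos 17.880° = 42.746155
roll angle φ = 18.016° = 0.31443852 rad
x = r_b·(cos φ + φ·sin φ) = 42.746155·(0.95097019 + 0.31443852·0.30928257) = 44.807397
y = r_b·(sin φ − φ·cos φ) = 42.746155·(0.30928257 − 0.31443852·0.95097019) = 0.438615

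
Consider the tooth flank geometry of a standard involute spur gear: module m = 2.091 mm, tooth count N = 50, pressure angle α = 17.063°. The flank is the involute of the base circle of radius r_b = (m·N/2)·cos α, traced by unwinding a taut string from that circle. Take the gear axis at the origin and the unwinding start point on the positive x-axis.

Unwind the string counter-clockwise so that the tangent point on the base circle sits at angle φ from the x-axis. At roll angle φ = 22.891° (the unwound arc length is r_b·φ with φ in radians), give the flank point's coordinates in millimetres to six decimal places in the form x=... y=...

pitch radius r_p = m·N/2 = 2.091·50/2 = 52.275000
base radius r_b = r_p·cos α = 52.275000·cos 17.063° = 49.973996
roll angle φ = 22.891° = 0.39952332 rad
x = r_b·(cos φ + φ·sin φ) = 49.973996·(0.92124652 + 0.39952332·0.38897925) = 53.804642
y = r_b·(sin φ − φ·cos φ) = 49.973996·(0.38897925 − 0.39952332·0.92124652) = 1.045445

x=53.804642 y=1.045445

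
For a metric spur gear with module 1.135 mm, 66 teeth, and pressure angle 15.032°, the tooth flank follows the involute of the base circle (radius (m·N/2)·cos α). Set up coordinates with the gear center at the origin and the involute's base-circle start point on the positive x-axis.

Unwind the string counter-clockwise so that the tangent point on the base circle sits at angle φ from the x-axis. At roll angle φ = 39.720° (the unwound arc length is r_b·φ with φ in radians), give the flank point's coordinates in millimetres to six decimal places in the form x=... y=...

x=43.848776 y=3.827454

pitch radius r_p = m·N/2 = 1.135·66/2 = 37.455000
base radius r_b = r_p·cos α = 37.455000·cos 15.032° = 36.173332
roll angle φ = 39.720° = 0.69324478 rad
x = r_b·(cos φ + φ·sin φ) = 36.173332·(0.76917654 + 0.69324478·0.63903635) = 43.848776
y = r_b·(sin φ − φ·cos φ) = 36.173332·(0.63903635 − 0.69324478·0.76917654) = 3.827454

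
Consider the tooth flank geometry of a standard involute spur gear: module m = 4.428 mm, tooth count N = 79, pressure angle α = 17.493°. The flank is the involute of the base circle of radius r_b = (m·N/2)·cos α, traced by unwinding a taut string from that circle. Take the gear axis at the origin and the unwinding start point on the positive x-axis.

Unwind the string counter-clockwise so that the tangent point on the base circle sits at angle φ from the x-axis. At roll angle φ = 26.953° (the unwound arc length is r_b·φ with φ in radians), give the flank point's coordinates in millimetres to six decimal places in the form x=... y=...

x=184.266376 y=5.661505

pitch radius r_p = m·N/2 = 4.428·79/2 = 174.906000
base radius r_b = r_p·cos α = 174.906000·cos 17.493° = 166.817241
roll angle φ = 26.953° = 0.47041859 rad
x = r_b·(cos φ + φ·sin φ) = 166.817241·(0.89137863 + 0.47041859·0.45325945) = 184.266376
y = r_b·(sin φ − φ·cos φ) = 166.817241·(0.45325945 − 0.47041859·0.89137863) = 5.661505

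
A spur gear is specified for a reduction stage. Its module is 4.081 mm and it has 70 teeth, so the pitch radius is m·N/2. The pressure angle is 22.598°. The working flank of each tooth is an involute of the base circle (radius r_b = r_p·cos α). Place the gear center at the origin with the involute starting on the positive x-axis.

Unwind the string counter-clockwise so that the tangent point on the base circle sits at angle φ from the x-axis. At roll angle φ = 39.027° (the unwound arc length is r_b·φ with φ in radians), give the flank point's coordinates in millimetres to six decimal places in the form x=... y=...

pitch radius r_p = m·N/2 = 4.081·70/2 = 142.835000
base radius r_b = r_p·cos α = 142.835000·cos 22.598° = 131.868647
roll angle φ = 39.027° = 0.68114965 rad
x = r_b·(cos φ + φ·sin φ) = 131.868647·(0.77684931 + 0.68114965·0.62968654) = 159.001951
y = r_b·(sin φ − φ·cos φ) = 131.868647·(0.62968654 − 0.68114965·0.77684931) = 13.257534

x=159.001951 y=13.257534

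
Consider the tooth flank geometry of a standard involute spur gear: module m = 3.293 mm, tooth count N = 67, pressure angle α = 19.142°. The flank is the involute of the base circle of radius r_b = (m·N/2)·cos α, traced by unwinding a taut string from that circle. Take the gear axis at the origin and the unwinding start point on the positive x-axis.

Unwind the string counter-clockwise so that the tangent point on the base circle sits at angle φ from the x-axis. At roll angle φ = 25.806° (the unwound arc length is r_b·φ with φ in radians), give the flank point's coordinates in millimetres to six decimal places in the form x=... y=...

x=114.256569 y=3.110081

pitch radius r_p = m·N/2 = 3.293·67/2 = 110.315500
base radius r_b = r_p·cos α = 110.315500·cos 19.142° = 104.216023
roll angle φ = 25.806° = 0.45039967 rad
x = r_b·(cos φ + φ·sin φ) = 104.216023·(0.90027319 + 0.45039967·0.43532538) = 114.256569
y = r_b·(sin φ − φ·cos φ) = 104.216023·(0.43532538 − 0.45039967·0.90027319) = 3.110081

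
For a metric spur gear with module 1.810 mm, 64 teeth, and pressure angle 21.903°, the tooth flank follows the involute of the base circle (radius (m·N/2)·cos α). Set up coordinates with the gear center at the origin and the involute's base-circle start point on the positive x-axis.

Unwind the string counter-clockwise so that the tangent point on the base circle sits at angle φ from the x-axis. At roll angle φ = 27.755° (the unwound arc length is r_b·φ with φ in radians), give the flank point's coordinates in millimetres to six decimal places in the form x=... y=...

x=59.679233 y=1.988840

pitch radius r_p = m·N/2 = 1.810·64/2 = 57.920000
base radius r_b = r_p·cos α = 57.920000·cos 21.903° = 53.739145
roll angle φ = 27.755° = 0.48441613 rad
x = r_b·(cos φ + φ·sin φ) = 53.739145·(0.88494700 + 0.48441613·0.46569175) = 59.679233
y = r_b·(sin φ − φ·cos φ) = 53.739145·(0.46569175 − 0.48441613·0.88494700) = 1.988840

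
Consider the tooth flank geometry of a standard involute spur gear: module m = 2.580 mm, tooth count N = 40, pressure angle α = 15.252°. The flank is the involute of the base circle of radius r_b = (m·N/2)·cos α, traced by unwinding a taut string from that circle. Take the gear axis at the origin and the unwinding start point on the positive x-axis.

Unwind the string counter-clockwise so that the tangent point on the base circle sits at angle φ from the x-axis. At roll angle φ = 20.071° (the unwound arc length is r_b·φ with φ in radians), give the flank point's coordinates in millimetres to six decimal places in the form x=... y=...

pitch radius r_p = m·N/2 = 2.580·40/2 = 51.600000
base radius r_b = r_p·cos α = 51.600000·cos 15.252° = 49.782552
roll angle φ = 20.071° = 0.35030503 rad
x = r_b·(cos φ + φ·sin φ) = 49.782552·(0.93926807 + 0.35030503·0.34318433) = 52.743980
y = r_b·(sin φ − φ·cos φ) = 49.782552·(0.34318433 − 0.35030503·0.93926807) = 0.704622

x=52.743980 y=0.704622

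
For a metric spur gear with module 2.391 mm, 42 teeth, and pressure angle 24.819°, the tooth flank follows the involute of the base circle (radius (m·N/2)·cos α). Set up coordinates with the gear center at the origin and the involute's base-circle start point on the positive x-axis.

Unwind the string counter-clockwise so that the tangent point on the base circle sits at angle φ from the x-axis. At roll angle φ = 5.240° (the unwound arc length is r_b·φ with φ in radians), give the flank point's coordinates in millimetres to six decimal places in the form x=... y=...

x=45.763620 y=0.011611

pitch radius r_p = m·N/2 = 2.391·42/2 = 50.211000
base radius r_b = r_p·cos α = 50.211000·cos 24.819° = 45.573428
roll angle φ = 5.240° = 0.09145525 rad
x = r_b·(cos φ + φ·sin φ) = 45.573428·(0.99582088 + 0.09145525·0.09132782) = 45.763620
y = r_b·(sin φ − φ·cos φ) = 45.573428·(0.09132782 − 0.09145525·0.99582088) = 0.011611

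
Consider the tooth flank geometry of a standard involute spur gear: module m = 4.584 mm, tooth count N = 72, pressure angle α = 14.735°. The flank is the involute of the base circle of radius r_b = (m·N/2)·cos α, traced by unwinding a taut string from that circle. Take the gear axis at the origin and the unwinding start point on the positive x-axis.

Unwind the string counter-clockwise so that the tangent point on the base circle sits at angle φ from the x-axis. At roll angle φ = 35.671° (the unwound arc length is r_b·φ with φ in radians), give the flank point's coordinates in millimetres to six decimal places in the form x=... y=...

x=187.593541 y=12.346766

pitch radius r_p = m·N/2 = 4.584·72/2 = 165.024000
base radius r_b = r_p·cos α = 165.024000·cos 14.735° = 159.596783
roll angle φ = 35.671° = 0.62257640 rad
x = r_b·(cos φ + φ·sin φ) = 159.596783·(0.81237878 + 0.62257640·0.58313010) = 187.593541
y = r_b·(sin φ − φ·cos φ) = 159.596783·(0.58313010 − 0.62257640·0.81237878) = 12.346766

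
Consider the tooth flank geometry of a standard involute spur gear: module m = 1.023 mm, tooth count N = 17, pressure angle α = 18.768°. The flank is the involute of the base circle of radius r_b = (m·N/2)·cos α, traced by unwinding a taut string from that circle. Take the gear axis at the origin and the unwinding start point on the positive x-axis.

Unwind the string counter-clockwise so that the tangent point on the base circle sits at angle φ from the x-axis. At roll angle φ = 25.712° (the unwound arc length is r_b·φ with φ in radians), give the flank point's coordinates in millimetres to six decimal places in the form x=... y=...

pitch radius r_p = m·N/2 = 1.023·17/2 = 8.695500
base radius r_b = r_p·cos α = 8.695500·cos 18.768° = 8.233152
roll angle φ = 25.712° = 0.44875906 rad
x = r_b·(cos φ + φ·sin φ) = 8.233152·(0.90098618 + 0.44875906·0.43384780) = 9.020895
y = r_b·(sin φ − φ·cos φ) = 8.233152·(0.43384780 − 0.44875906·0.90098618) = 0.243060

x=9.020895 y=0.243060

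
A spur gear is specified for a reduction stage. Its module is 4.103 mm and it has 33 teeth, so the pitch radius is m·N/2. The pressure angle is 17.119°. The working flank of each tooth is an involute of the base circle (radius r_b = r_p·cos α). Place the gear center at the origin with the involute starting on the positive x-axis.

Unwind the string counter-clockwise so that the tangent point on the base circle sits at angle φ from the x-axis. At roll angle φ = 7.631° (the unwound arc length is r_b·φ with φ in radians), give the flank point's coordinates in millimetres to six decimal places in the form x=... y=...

x=65.271405 y=0.050862

pitch radius r_p = m·N/2 = 4.103·33/2 = 67.699500
base radius r_b = r_p·cos α = 67.699500·cos 17.119° = 64.700104
roll angle φ = 7.631° = 0.13318608 rad
x = r_b·(cos φ + φ·sin φ) = 64.700104·(0.99114384 + 0.13318608·0.13279267) = 65.271405
y = r_b·(sin φ − φ·cos φ) = 64.700104·(0.13279267 − 0.13318608·0.99114384) = 0.050862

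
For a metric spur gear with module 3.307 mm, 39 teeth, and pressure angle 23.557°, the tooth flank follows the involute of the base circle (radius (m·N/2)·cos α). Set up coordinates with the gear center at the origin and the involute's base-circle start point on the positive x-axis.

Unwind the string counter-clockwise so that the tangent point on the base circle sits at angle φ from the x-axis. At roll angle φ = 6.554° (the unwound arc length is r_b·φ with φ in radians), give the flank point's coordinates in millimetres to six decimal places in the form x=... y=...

pitch radius r_p = m·N/2 = 3.307·39/2 = 64.486500
base radius r_b = r_p·cos α = 64.486500·cos 23.557° = 59.112384
roll angle φ = 6.554° = 0.11438888 rad
x = r_b·(cos φ + φ·sin φ) = 59.112384·(0.99346472 + 0.11438888·0.11413958) = 59.497857
y = r_b·(sin φ − φ·cos φ) = 59.112384·(0.11413958 − 0.11438888·0.99346472) = 0.029454

x=59.497857 y=0.029454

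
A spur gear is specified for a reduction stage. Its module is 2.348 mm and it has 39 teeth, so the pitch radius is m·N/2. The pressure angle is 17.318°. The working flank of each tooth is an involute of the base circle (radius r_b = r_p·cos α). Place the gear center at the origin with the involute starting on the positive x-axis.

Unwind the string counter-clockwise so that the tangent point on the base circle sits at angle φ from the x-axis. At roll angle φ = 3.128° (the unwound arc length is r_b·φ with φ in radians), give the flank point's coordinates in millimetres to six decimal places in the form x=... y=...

pitch radius r_p = m·N/2 = 2.348·39/2 = 45.786000
base radius r_b = r_p·cos α = 45.786000·cos 17.318° = 43.710398
roll angle φ = 3.128° = 0.05459390 rad
x = r_b·(cos φ + φ·sin φ) = 43.710398·(0.99851012 + 0.05459390·0.05456678) = 43.775489
y = r_b·(sin φ − φ·cos φ) = 43.710398·(0.05456678 − 0.05459390·0.99851012) = 0.002370

x=43.775489 y=0.002370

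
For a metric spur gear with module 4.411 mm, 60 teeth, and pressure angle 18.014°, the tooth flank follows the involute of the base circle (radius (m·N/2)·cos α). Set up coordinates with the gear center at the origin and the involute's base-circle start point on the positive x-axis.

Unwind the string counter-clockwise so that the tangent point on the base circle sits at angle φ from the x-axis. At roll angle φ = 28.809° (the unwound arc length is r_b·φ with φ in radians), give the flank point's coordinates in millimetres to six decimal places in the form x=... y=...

pitch radius r_p = m·N/2 = 4.411·60/2 = 132.330000
base radius r_b = r_p·cos α = 132.330000·cos 18.014° = 125.843313
roll angle φ = 28.809° = 0.50281190 rad
x = r_b·(cos φ + φ·sin φ) = 125.843313·(0.87623100 + 0.50281190·0.48189132) = 140.759733
y = r_b·(sin φ − φ·cos φ) = 125.843313·(0.48189132 − 0.50281190·0.87623100) = 5.198832

x=140.759733 y=5.198832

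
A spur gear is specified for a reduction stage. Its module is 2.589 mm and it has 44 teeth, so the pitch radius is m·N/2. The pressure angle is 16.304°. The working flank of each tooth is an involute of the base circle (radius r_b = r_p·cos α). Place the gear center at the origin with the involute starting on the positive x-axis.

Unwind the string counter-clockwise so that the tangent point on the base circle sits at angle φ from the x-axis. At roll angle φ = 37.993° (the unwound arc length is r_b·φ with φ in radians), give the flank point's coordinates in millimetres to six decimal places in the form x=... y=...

pitch radius r_p = m·N/2 = 2.589·44/2 = 56.958000
base radius r_b = r_p·cos α = 56.958000·cos 16.304° = 54.667474
roll angle φ = 37.993° = 0.66310294 rad
x = r_b·(cos φ + φ·sin φ) = 54.667474·(0.78808596 + 0.66310294·0.61556520) = 65.397007
y = r_b·(sin φ − φ·cos φ) = 54.667474·(0.61556520 − 0.66310294·0.78808596) = 5.083150

x=65.397007 y=5.083150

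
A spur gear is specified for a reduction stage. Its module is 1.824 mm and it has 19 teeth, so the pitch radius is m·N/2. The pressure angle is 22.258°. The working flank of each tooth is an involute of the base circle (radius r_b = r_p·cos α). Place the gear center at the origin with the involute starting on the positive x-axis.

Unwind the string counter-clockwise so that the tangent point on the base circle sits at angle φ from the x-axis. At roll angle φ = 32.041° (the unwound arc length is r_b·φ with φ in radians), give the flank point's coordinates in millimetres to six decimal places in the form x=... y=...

pitch radius r_p = m·N/2 = 1.824·19/2 = 17.328000
base radius r_b = r_p·cos α = 17.328000·cos 22.258° = 16.036850
roll angle φ = 32.041° = 0.55922095 rad
x = r_b·(cos φ + φ·sin φ) = 16.036850·(0.84766868 + 0.55922095·0.53052598) = 18.351767
y = r_b·(sin φ − φ·cos φ) = 16.036850·(0.53052598 − 0.55922095·0.84766868) = 0.905952

x=18.351767 y=0.905952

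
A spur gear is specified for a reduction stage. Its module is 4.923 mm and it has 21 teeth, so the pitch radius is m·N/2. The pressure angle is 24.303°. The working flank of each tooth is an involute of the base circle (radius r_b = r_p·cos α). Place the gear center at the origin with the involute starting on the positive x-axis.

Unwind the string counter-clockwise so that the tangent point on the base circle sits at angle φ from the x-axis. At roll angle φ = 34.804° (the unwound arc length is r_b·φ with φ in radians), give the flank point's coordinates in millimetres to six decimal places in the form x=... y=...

x=55.016849 y=3.391622

pitch radius r_p = m·N/2 = 4.923·21/2 = 51.691500
base radius r_b = r_p·cos α = 51.691500·cos 24.303° = 47.110689
roll angle φ = 34.804° = 0.60744439 rad
x = r_b·(cos φ + φ·sin φ) = 47.110689·(0.82110936 + 0.60744439·0.57077089) = 55.016849
y = r_b·(sin φ − φ·cos φ) = 47.110689·(0.57077089 − 0.60744439·0.82110936) = 3.391622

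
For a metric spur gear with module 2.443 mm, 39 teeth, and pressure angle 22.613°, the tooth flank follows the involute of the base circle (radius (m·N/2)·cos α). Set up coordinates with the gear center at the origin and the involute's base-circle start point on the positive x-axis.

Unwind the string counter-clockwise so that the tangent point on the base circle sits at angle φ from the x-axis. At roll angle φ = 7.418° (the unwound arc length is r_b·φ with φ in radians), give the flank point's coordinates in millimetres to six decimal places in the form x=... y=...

x=44.343219 y=0.031759

pitch radius r_p = m·N/2 = 2.443·39/2 = 47.638500
base radius r_b = r_p·cos α = 47.638500·cos 22.613° = 43.976195
roll angle φ = 7.418° = 0.12946852 rad
x = r_b·(cos φ + φ·sin φ) = 43.976195·(0.99163065 + 0.12946852·0.12910713) = 44.343219
y = r_b·(sin φ − φ·cos φ) = 43.976195·(0.12910713 − 0.12946852·0.99163065) = 0.031759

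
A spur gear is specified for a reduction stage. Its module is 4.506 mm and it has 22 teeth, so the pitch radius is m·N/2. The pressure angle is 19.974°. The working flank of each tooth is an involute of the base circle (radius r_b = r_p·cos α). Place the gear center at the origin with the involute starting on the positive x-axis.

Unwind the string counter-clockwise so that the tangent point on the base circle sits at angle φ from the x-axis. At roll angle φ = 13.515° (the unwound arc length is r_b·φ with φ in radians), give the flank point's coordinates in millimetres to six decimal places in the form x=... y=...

x=47.862501 y=0.202667

pitch radius r_p = m·N/2 = 4.506·22/2 = 49.566000
base radius r_b = r_p·cos α = 49.566000·cos 19.974° = 46.584492
roll angle φ = 13.515° = 0.23588125 rad
x = r_b·(cos φ + φ·sin φ) = 46.584492·(0.97230877 + 0.23588125·0.23369992) = 47.862501
y = r_b·(sin φ − φ·cos φ) = 46.584492·(0.23369992 − 0.23588125·0.97230877) = 0.202667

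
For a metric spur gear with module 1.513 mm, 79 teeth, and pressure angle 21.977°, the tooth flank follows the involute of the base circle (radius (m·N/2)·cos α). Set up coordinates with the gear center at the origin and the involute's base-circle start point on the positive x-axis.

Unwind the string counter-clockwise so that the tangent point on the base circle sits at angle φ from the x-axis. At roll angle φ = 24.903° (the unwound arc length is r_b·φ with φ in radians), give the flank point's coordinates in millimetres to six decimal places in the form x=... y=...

pitch radius r_p = m·N/2 = 1.513·79/2 = 59.763500
base radius r_b = r_p·cos α = 59.763500·cos 21.977° = 55.420735
roll angle φ = 24.903° = 0.43463934 rad
x = r_b·(cos φ + φ·sin φ) = 55.420735·(0.90702197 + 0.43463934·0.42108331) = 60.410892
y = r_b·(sin φ − φ·cos φ) = 55.420735·(0.42108331 − 0.43463934·0.90702197) = 1.488372

x=60.410892 y=1.488372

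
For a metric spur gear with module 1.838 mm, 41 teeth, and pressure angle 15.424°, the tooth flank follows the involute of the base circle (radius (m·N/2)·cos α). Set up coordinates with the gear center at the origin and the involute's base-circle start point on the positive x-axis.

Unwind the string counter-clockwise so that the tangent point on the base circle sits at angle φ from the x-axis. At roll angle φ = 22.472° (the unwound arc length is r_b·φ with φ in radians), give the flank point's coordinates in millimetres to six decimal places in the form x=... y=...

x=39.009118 y=0.719300

pitch radius r_p = m·N/2 = 1.838·41/2 = 37.679000
base radius r_b = r_p·cos α = 37.679000·cos 15.424° = 36.321956
roll angle φ = 22.472° = 0.39221039 rad
x = r_b·(cos φ + φ·sin φ) = 36.321956·(0.92406644 + 0.39221039·0.38223189) = 39.009118
y = r_b·(sin φ − φ·cos φ) = 36.321956·(0.38223189 − 0.39221039·0.92406644) = 0.719300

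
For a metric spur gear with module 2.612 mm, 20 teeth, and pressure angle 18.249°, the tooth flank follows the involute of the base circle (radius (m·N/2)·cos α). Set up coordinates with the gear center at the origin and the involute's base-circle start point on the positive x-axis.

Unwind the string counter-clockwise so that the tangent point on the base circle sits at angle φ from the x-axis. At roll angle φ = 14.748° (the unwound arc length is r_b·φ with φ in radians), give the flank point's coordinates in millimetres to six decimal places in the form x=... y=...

x=25.614497 y=0.140085

pitch radius r_p = m·N/2 = 2.612·20/2 = 26.120000
base radius r_b = r_p·cos α = 26.120000·cos 18.249° = 24.806284
roll angle φ = 14.748° = 0.25740116 rad
x = r_b·(cos φ + φ·sin φ) = 24.806284·(0.96705483 + 0.25740116·0.25456819) = 25.614497
y = r_b·(sin φ − φ·cos φ) = 24.806284·(0.25456819 − 0.25740116·0.96705483) = 0.140085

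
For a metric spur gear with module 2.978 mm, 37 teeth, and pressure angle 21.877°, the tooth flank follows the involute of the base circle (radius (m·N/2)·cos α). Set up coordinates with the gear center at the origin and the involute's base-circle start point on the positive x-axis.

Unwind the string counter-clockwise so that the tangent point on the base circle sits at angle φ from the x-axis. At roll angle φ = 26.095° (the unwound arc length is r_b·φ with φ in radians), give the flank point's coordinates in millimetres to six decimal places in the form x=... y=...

pitch radius r_p = m·N/2 = 2.978·37/2 = 55.093000
base radius r_b = r_p·cos α = 55.093000·cos 21.877° = 51.125528
roll angle φ = 26.095° = 0.45544367 rad
x = r_b·(cos φ + φ·sin φ) = 51.125528·(0.89806596 + 0.45544367·0.43986080) = 56.156166
y = r_b·(sin φ − φ·cos φ) = 51.125528·(0.43986080 − 0.45544367·0.89806596) = 1.576831

x=56.156166 y=1.576831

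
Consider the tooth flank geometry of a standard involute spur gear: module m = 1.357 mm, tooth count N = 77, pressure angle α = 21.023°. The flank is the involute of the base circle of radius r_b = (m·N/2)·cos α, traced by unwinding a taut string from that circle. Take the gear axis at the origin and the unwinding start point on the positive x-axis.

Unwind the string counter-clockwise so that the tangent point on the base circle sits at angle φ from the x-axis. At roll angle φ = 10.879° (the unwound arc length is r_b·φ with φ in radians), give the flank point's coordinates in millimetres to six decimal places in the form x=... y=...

pitch radius r_p = m·N/2 = 1.357·77/2 = 52.244500
base radius r_b = r_p·cos α = 52.244500·cos 21.023° = 48.766923
roll angle φ = 10.879° = 0.18987437 rad
x = r_b·(cos φ + φ·sin φ) = 48.766923·(0.98202795 + 0.18987437·0.18873552) = 49.638095
y = r_b·(sin φ − φ·cos φ) = 48.766923·(0.18873552 − 0.18987437·0.98202795) = 0.110876

x=49.638095 y=0.110876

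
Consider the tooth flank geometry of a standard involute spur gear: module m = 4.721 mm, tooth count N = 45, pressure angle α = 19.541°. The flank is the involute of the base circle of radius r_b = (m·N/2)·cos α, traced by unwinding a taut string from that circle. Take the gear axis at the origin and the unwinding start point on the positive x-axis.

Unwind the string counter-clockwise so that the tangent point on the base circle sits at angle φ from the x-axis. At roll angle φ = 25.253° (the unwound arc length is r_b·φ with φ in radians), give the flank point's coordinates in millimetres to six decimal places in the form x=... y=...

pitch radius r_p = m·N/2 = 4.721·45/2 = 106.222500
base radius r_b = r_p·cos α = 106.222500·cos 19.541° = 100.104337
roll angle φ = 25.253° = 0.44074800 rad
x = r_b·(cos φ + φ·sin φ) = 100.104337·(0.90443281 + 0.44074800·0.42661610) = 109.360284
y = r_b·(sin φ − φ·cos φ) = 100.104337·(0.42661610 − 0.44074800·0.90443281) = 2.801835

x=109.360284 y=2.801835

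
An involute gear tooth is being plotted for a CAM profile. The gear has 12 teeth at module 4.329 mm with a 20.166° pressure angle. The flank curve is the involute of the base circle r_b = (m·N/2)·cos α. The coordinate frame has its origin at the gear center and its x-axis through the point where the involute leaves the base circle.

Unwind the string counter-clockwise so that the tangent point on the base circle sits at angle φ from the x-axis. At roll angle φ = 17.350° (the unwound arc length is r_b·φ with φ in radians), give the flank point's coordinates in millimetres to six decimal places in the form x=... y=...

pitch radius r_p = m·N/2 = 4.329·12/2 = 25.974000
base radius r_b = r_p·cos α = 25.974000·cos 20.166° = 24.381736
roll angle φ = 17.350° = 0.30281463 rad
x = r_b·(cos φ + φ·sin φ) = 24.381736·(0.95450093 + 0.30281463·0.29820795) = 25.474102
y = r_b·(sin φ − φ·cos φ) = 24.381736·(0.29820795 − 0.30281463·0.95450093) = 0.223607

x=25.474102 y=0.223607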